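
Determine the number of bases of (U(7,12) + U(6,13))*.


(M1+M2)* = M1* + M2*.
M1* = U(5,12), bases: C(12,5) = 792.
M2* = U(7,13), bases: C(13,7) = 1716.
|B(M*)| = 792 * 1716 = 1359072.

1359072


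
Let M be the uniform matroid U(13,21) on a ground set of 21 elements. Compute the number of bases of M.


Bases of U(13,21) are all 13-element subsets of the 21-element ground set.
Number of bases = C(21,13).
C(21,13) = 203490.

203490


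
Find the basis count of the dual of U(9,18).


The dual of U(r,n) is U(n-r, n) = U(9,18).
Bases of U(9,18) are all (9)-element subsets.
|B(M*)| = C(18,9) = 48620.

48620


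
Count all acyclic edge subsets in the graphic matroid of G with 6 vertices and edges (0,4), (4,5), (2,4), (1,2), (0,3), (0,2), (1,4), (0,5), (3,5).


An independent set in a graphic matroid is an acyclic edge subset.
G has 6 vertices and 9 edges.
Enumerate all 2^9 = 512 subsets, checking for acyclicity.
Total independent sets = 280.

280


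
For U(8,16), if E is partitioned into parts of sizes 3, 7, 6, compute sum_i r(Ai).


r(Ai) = min(|Ai|, 8) for each part.
Sum = min(3,8) + min(7,8) + min(6,8)
    = 3 + 7 + 6
    = 16.

16


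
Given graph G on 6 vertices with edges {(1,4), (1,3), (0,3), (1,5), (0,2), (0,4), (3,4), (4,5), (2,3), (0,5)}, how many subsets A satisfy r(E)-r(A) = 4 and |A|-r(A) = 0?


R(x,y) = sum over A in 2^E of x^(r(E)-r(A)) * y^(|A|-r(A)).
G has 6 vertices, 10 edges. r(E) = 5.
Enumerate all 2^10 = 1024 subsets.
Count subsets with r(E)-r(A)=4 and |A|-r(A)=0: 10.

10


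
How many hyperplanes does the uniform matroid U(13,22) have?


Hyperplanes of U(13,22) are flats of rank 12.
In a uniform matroid, these are exactly the (12)-element subsets.
Count = (22 choose 12) = 646646.

646646


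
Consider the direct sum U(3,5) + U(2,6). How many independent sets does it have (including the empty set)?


For a direct sum, |I(M1+M2)| = |I(M1)| * |I(M2)|.
|I(U(3,5))| = sum C(5,k) for k=0..3 = 26.
|I(U(2,6))| = sum C(6,k) for k=0..2 = 22.
Total = 26 * 22 = 572.

572


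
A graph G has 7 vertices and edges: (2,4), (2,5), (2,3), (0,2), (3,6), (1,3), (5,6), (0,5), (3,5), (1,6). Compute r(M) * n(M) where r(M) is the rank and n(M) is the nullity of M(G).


r(M) = |V| - c = 7 - 1 = 6.
nullity = |E| - r(M) = 10 - 6 = 4.
Product = 6 * 4 = 24.

24


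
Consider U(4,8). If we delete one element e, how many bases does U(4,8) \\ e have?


Deleting e from U(4,8) gives U(4,7) since n > r.
Bases of U(4,7) = (7 choose 4) = 35.

35


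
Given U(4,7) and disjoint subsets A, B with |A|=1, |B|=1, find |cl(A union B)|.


|A union B| = 1 + 1 = 2 (disjoint).
In U(4,7), cl(S) = S if |S| < 4, else cl(S) = E.
Since 2 < 4, cl(A union B) = A union B.
|cl(A union B)| = 2.

2


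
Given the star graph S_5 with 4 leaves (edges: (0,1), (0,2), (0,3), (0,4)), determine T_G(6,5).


A star on 5 vertices is a tree with 4 edges.
T(x,y) = x^(4) for any tree.
T(6,5) = 6^4 = 1296.

1296


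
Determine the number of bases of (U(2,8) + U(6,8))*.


(M1+M2)* = M1* + M2*.
M1* = U(6,8), bases: C(8,6) = 28.
M2* = U(2,8), bases: C(8,2) = 28.
|B(M*)| = 28 * 28 = 784.

784


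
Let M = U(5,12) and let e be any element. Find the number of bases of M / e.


Contracting e from U(5,12) gives U(4,11).
Bases of U(4,11) = C(11,4) = (11 * 10 * 9 * 8) / (1 * 2 * 3 * 4) = 330.

330


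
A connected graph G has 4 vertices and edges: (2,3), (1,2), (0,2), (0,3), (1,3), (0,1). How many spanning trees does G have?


By Kirchhoff's matrix tree theorem, the number of spanning trees equals
the determinant of any cofactor of the Laplacian matrix L.
G has 4 vertices and 6 edges.
Computing the (3 x 3) cofactor determinant gives 16.

16


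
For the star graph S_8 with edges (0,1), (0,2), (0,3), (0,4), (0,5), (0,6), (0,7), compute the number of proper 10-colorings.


P(tree, k) = k * (k-1)^(7) for any tree on 8 vertices.
P(10) = 10 * 9^7 = 10 * 4782969 = 47829690.

47829690


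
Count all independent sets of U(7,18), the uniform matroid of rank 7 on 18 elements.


Independent sets of U(7,18) are all subsets of size <= 7.
Count = C(18,0) + C(18,1) + C(18,2) + C(18,3) + C(18,4) + C(18,5) + C(18,6) + C(18,7)
     = 1 + 18 + 153 + 816 + 3060 + 8568 + 18564 + 31824
     = 63004.

63004


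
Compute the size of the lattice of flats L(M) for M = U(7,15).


Flats of U(7,15): every subset of size < 7 is a flat, plus E itself.
Count = (15 choose 0) + (15 choose 1) + (15 choose 2) + (15 choose 3) + (15 choose 4) + (15 choose 5) + (15 choose 6) + 1
     = 1 + 15 + 105 + 455 + 1365 + 3003 + 5005 + 1
     = 9950.

9950


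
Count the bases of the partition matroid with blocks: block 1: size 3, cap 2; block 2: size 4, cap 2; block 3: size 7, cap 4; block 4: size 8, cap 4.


A basis picks exactly ci elements from block i.
Number of bases = product of C(|Si|, ci).
= C(3,2) * C(4,2) * C(7,4) * C(8,4)
= 3 * 6 * 35 * 70
= 44100.

44100


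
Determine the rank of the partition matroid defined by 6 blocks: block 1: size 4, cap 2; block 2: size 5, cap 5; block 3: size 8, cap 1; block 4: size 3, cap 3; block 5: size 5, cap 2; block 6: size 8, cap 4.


Rank of a partition matroid = sum of min(|Si|, ci) for each block.
= min(4,2) + min(5,5) + min(8,1) + min(3,3) + min(5,2) + min(8,4)
= 2 + 5 + 1 + 3 + 2 + 4
= 17.

17


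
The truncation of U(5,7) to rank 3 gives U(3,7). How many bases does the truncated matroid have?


Truncating U(5,7) to rank 3 gives U(3,7).
Bases of U(3,7) are all 3-element subsets of 7 elements.
Number of bases = C(7,3) = (7 * 6 * 5) / (1 * 2 * 3) = 35.

35


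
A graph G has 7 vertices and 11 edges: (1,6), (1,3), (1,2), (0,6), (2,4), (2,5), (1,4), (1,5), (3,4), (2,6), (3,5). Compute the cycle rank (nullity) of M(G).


Cycle rank (nullity) = |E| - r(M) = |E| - (|V| - c).
|E| = 11, |V| = 7, c = 1.
Nullity = 11 - (7 - 1) = 11 - 6 = 5.

5


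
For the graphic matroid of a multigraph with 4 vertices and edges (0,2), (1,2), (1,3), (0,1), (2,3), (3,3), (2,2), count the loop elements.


In a graphic matroid, a loop is a self-loop edge (u,u) with rank 0.
Examining all 7 edges for self-loops...
Self-loops found: (3,3), (2,2)
Number of loops = 2.

2


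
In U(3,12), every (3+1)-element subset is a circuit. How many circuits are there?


In U(3,12), circuits are the (4)-element subsets.
Any set of 4 elements is dependent, and removing any one element gives
an independent set of size 3, so it is a minimal dependent set.
Number of circuits = (12 choose 4) = 495.

495


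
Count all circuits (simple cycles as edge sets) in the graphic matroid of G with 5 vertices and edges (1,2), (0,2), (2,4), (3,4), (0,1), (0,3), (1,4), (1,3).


A circuit in a graphic matroid = edge set of a simple cycle.
G has 5 vertices and 8 edges.
Enumerating all minimal edge subsets forming cycles...
Total circuits found: 13.

13


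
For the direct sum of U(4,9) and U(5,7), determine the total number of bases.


Bases of a direct sum M1 + M2: |B| = |B(M1)| * |B(M2)|.
|B(U(4,9))| = C(9,4) = 126.
|B(U(5,7))| = C(7,5) = 21.
Total bases = 126 * 21 = 2646.

2646


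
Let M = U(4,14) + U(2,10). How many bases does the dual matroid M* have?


(M1+M2)* = M1* + M2*.
M1* = U(10,14), bases: C(14,10) = 1001.
M2* = U(8,10), bases: C(10,8) = 45.
|B(M*)| = 1001 * 45 = 45045.

45045


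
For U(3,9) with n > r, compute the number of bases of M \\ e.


Deleting e from U(3,9) gives U(3,8) since n > r.
Bases of U(3,8) = C(8,3) = 8! / (3! * 5!) = 56.

56


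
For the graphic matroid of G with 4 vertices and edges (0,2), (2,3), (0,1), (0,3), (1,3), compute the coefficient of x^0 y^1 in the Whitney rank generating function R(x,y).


R(x,y) = sum over A in 2^E of x^(r(E)-r(A)) * y^(|A|-r(A)).
G has 4 vertices, 5 edges. r(E) = 3.
Enumerate all 2^5 = 32 subsets.
Count subsets with r(E)-r(A)=0 and |A|-r(A)=1: 5.

5


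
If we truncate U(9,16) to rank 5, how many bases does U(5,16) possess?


Truncating U(9,16) to rank 5 gives U(5,16).
Bases of U(5,16) are all 5-element subsets of 16 elements.
Number of bases = C(16,5) = 4368.

4368


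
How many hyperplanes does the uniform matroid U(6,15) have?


Hyperplanes of U(6,15) are flats of rank 5.
In a uniform matroid, these are exactly the (5)-element subsets.
Count = C(15,5) = 15! / (5! * 10!) = 3003.

3003


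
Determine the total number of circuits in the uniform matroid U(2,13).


In U(2,13), circuits are the (3)-element subsets.
Any set of 3 elements is dependent, and removing any one element gives
an independent set of size 2, so it is a minimal dependent set.
Number of circuits = C(13,3) = 13! / (3! * 10!) = 286.

286


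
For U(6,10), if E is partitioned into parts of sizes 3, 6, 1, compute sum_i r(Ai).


r(Ai) = min(|Ai|, 6) for each part.
Sum = min(3,6) + min(6,6) + min(1,6)
    = 3 + 6 + 1
    = 10.

10


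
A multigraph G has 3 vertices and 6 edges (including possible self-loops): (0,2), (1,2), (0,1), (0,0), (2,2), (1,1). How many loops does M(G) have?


In a graphic matroid, a loop is a self-loop edge (u,u) with rank 0.
Examining all 6 edges for self-loops...
Self-loops found: (0,0), (2,2), (1,1)
Number of loops = 3.

3


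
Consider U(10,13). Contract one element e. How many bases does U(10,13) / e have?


Contracting e from U(10,13) gives U(9,12).
Bases of U(9,12) = C(12,9) = 12! / (9! * 3!) = 220.

220


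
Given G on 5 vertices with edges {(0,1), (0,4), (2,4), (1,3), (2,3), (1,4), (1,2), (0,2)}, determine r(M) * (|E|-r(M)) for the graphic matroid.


r(M) = |V| - c = 5 - 1 = 4.
nullity = |E| - r(M) = 8 - 4 = 4.
Product = 4 * 4 = 16.

16


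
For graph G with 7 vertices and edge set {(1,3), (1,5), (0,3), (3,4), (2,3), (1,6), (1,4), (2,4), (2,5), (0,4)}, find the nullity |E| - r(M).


Cycle rank (nullity) = |E| - r(M) = |E| - (|V| - c).
|E| = 10, |V| = 7, c = 1.
Nullity = 10 - (7 - 1) = 10 - 6 = 4.

4


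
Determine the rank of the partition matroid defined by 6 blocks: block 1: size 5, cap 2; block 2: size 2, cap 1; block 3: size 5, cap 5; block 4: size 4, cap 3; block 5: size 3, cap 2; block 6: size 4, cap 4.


Rank of a partition matroid = sum of min(|Si|, ci) for each block.
= min(5,2) + min(2,1) + min(5,5) + min(4,3) + min(3,2) + min(4,4)
= 2 + 1 + 5 + 3 + 2 + 4
= 17.

17


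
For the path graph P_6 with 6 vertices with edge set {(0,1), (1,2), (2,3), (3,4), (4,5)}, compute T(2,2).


A path on 6 vertices is a tree with 5 edges.
T(x,y) = x^(5) for any tree.
T(2,2) = 2^5 = 32.

32


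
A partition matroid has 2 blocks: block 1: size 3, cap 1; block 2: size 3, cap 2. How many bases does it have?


A basis picks exactly ci elements from block i.
Number of bases = product of C(|Si|, ci).
= C(3,1) * C(3,2)
= 3 * 3
= 9.

9


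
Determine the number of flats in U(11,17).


Flats of U(11,17): every subset of size < 11 is a flat, plus E itself.
Count = C(17,0) + C(17,1) + C(17,2) + C(17,3) + C(17,4) + C(17,5) + C(17,6) + C(17,7) + C(17,8) + C(17,9) + C(17,10) + 1
     = 1 + 17 + 136 + 680 + 2380 + 6188 + 12376 + 19448 + 24310 + 24310 + 19448 + 1
     = 109295.

109295


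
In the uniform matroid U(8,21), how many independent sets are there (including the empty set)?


Independent sets of U(8,21) are all subsets of size <= 8.
Count = (21 choose 0) + (21 choose 1) + (21 choose 2) + (21 choose 3) + (21 choose 4) + (21 choose 5) + (21 choose 6) + (21 choose 7) + (21 choose 8)
     = 1 + 21 + 210 + 1330 + 5985 + 20349 + 54264 + 116280 + 203490
     = 401930.

401930


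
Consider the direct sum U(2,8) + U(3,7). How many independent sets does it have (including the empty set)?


For a direct sum, |I(M1+M2)| = |I(M1)| * |I(M2)|.
|I(U(2,8))| = sum C(8,k) for k=0..2 = 37.
|I(U(3,7))| = sum C(7,k) for k=0..3 = 64.
Total = 37 * 64 = 2368.

2368


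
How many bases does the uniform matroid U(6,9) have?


Bases of U(6,9) are all 6-element subsets of the 9-element ground set.
Number of bases = C(9,6).
(9 choose 6) = 84.

84


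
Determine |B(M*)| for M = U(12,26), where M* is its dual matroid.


The dual of U(r,n) is U(n-r, n) = U(14,26).
Bases of U(14,26) are all (14)-element subsets.
|B(M*)| = (26 choose 14) = 9657700.

9657700


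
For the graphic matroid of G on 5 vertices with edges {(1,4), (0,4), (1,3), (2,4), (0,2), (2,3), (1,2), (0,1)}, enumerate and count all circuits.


A circuit in a graphic matroid = edge set of a simple cycle.
G has 5 vertices and 8 edges.
Enumerating all minimal edge subsets forming cycles...
Total circuits found: 12.

12


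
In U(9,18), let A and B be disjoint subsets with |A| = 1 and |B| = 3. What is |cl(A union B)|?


|A union B| = 1 + 3 = 4 (disjoint).
In U(9,18), cl(S) = S if |S| < 9, else cl(S) = E.
Since 4 < 9, cl(A union B) = A union B.
|cl(A union B)| = 4.

4


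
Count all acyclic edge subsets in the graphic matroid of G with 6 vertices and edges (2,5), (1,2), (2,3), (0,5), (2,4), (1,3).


An independent set in a graphic matroid is an acyclic edge subset.
G has 6 vertices and 6 edges.
Enumerate all 2^6 = 64 subsets, checking for acyclicity.
Total independent sets = 56.

56


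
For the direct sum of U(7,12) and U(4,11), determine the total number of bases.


Bases of a direct sum M1 + M2: |B| = |B(M1)| * |B(M2)|.
|B(U(7,12))| = C(12,7) = 792.
|B(U(4,11))| = C(11,4) = 330.
Total bases = 792 * 330 = 261360.

261360


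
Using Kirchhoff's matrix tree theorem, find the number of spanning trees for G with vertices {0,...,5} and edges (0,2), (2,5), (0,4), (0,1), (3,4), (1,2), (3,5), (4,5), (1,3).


By Kirchhoff's matrix tree theorem, the number of spanning trees equals
the determinant of any cofactor of the Laplacian matrix L.
G has 6 vertices and 9 edges.
Computing the (5 x 5) cofactor determinant gives 75.

75


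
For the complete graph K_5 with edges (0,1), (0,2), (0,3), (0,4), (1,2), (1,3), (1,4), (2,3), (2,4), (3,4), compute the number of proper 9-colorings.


P(K_5, k) = k(k-1)(k-2)...(k-4).
P(9) = (9) * (8) * (7) * (6) * (5) = 15120.

15120


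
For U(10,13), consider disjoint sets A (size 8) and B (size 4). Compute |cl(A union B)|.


|A union B| = 8 + 4 = 12 (disjoint).
In U(10,13), cl(S) = S if |S| < 10, else cl(S) = E.
Since 12 >= 10, cl(A union B) = E.
|cl(A union B)| = 13.

13


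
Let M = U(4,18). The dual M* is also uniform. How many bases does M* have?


The dual of U(r,n) is U(n-r, n) = U(14,18).
Bases of U(14,18) are all (14)-element subsets.
|B(M*)| = C(18,14) = 18! / (14! * 4!) = 3060.

3060


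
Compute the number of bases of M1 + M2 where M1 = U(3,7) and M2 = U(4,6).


Bases of a direct sum M1 + M2: |B| = |B(M1)| * |B(M2)|.
|B(U(3,7))| = C(7,3) = 35.
|B(U(4,6))| = C(6,4) = 15.
Total bases = 35 * 15 = 525.

525


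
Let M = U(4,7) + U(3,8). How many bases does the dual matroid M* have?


(M1+M2)* = M1* + M2*.
M1* = U(3,7), bases: C(7,3) = 35.
M2* = U(5,8), bases: C(8,5) = 56.
|B(M*)| = 35 * 56 = 1960.

1960


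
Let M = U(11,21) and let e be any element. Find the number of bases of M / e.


Contracting e from U(11,21) gives U(10,20).
Bases of U(10,20) = C(20,10) = 20! / (10! * 10!) = 184756.

184756


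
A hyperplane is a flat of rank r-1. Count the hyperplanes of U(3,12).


Hyperplanes of U(3,12) are flats of rank 2.
In a uniform matroid, these are exactly the (2)-element subsets.
Count = C(12,2) = (12 * 11) / (1 * 2) = 66.

66


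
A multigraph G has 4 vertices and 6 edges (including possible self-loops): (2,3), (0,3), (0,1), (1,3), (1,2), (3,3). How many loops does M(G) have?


In a graphic matroid, a loop is a self-loop edge (u,u) with rank 0.
Examining all 6 edges for self-loops...
Self-loops found: (3,3)
Number of loops = 1.

1


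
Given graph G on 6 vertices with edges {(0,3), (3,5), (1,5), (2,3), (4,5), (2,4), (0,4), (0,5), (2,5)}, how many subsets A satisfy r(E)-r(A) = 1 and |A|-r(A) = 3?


R(x,y) = sum over A in 2^E of x^(r(E)-r(A)) * y^(|A|-r(A)).
G has 6 vertices, 9 edges. r(E) = 5.
Enumerate all 2^9 = 512 subsets.
Count subsets with r(E)-r(A)=1 and |A|-r(A)=3: 8.

8


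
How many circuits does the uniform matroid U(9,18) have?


In U(9,18), circuits are the (10)-element subsets.
Any set of 10 elements is dependent, and removing any one element gives
an independent set of size 9, so it is a minimal dependent set.
Number of circuits = C(18,10) = 43758.

43758


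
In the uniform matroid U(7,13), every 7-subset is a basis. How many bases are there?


Bases of U(7,13) are all 7-element subsets of the 13-element ground set.
Number of bases = C(13,7).
C(13,7) = 1716.

1716


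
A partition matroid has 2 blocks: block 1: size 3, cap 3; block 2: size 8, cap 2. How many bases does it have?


A basis picks exactly ci elements from block i.
Number of bases = product of C(|Si|, ci).
= C(3,3) * C(8,2)
= 1 * 28
= 28.

28


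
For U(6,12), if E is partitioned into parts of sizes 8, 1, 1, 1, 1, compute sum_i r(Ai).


r(Ai) = min(|Ai|, 6) for each part.
Sum = min(8,6) + min(1,6) + min(1,6) + min(1,6) + min(1,6)
    = 6 + 1 + 1 + 1 + 1
    = 10.

10


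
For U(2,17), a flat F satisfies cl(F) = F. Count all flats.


Flats of U(2,17): every subset of size < 2 is a flat, plus E itself.
Count = C(17,0) + C(17,1) + 1
     = 1 + 17 + 1
     = 19.

19


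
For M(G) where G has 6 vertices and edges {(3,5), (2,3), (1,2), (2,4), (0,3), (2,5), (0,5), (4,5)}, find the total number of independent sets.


An independent set in a graphic matroid is an acyclic edge subset.
G has 6 vertices and 8 edges.
Enumerate all 2^8 = 256 subsets, checking for acyclicity.
Total independent sets = 164.

164


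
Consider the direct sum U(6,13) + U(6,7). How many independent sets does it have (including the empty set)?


For a direct sum, |I(M1+M2)| = |I(M1)| * |I(M2)|.
|I(U(6,13))| = sum C(13,k) for k=0..6 = 4096.
|I(U(6,7))| = sum C(7,k) for k=0..6 = 127.
Total = 4096 * 127 = 520192.

520192


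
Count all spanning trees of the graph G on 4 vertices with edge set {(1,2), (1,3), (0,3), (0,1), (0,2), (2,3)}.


By Kirchhoff's matrix tree theorem, the number of spanning trees equals
the determinant of any cofactor of the Laplacian matrix L.
G has 4 vertices and 6 edges.
Computing the (3 x 3) cofactor determinant gives 16.

16


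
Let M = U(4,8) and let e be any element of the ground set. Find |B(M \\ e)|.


Deleting e from U(4,8) gives U(4,7) since n > r.
Bases of U(4,7) = C(7,4) = 7! / (4! * 3!) = 35.

35


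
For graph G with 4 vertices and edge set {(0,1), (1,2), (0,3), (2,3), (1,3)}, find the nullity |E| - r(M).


Cycle rank (nullity) = |E| - r(M) = |E| - (|V| - c).
|E| = 5, |V| = 4, c = 1.
Nullity = 5 - (4 - 1) = 5 - 3 = 2.

2


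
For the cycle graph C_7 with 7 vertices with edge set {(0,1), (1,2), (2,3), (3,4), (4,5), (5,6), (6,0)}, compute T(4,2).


T(C_7; x,y) = x + x^2 + ... + x^(6) + y.
T(4,2) = 4^1 + 4^2 + 4^3 + 4^4 + 4^5 + 4^6 + 2
= 4 + 16 + 64 + 256 + 1024 + 4096 + 2
= 5462.

5462


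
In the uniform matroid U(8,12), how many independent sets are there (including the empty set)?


Independent sets of U(8,12) are all subsets of size <= 8.
Count = (12 choose 0) + (12 choose 1) + (12 choose 2) + (12 choose 3) + (12 choose 4) + (12 choose 5) + (12 choose 6) + (12 choose 7) + (12 choose 8)
     = 1 + 12 + 66 + 220 + 495 + 792 + 924 + 792 + 495
     = 3797.

3797


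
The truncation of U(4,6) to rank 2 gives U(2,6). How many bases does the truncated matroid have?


Truncating U(4,6) to rank 2 gives U(2,6).
Bases of U(2,6) are all 2-element subsets of 6 elements.
Number of bases = C(6,2) = (6 * 5) / (1 * 2) = 15.

15


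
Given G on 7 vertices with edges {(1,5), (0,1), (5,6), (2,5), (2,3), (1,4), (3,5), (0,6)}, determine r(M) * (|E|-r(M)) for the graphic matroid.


r(M) = |V| - c = 7 - 1 = 6.
nullity = |E| - r(M) = 8 - 6 = 2.
Product = 6 * 2 = 12.

12


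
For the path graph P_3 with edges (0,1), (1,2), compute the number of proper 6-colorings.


P(P_3, k) = k * (k-1)^(2).
P(6) = 6 * 5^2 = 6 * 25 = 150.

150


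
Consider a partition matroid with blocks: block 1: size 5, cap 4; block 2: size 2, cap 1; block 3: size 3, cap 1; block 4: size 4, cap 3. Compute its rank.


Rank of a partition matroid = sum of min(|Si|, ci) for each block.
= min(5,4) + min(2,1) + min(3,1) + min(4,3)
= 4 + 1 + 1 + 3
= 9.

9


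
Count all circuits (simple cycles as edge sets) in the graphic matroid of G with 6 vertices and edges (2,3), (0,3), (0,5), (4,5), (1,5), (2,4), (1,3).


A circuit in a graphic matroid = edge set of a simple cycle.
G has 6 vertices and 7 edges.
Enumerating all minimal edge subsets forming cycles...
Total circuits found: 3.

3


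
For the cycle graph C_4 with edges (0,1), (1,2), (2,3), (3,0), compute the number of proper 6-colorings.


P(C_4, k) = (k-1)^4 + (-1)^4*(k-1).
P(6) = (5)^4 + 5
= 625 + 5 = 630.

630


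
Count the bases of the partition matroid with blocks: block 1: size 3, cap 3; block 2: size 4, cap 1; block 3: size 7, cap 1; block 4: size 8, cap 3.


A basis picks exactly ci elements from block i.
Number of bases = product of C(|Si|, ci).
= C(3,3) * C(4,1) * C(7,1) * C(8,3)
= 1 * 4 * 7 * 56
= 1568.

1568


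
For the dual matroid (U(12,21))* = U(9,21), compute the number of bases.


The dual of U(r,n) is U(n-r, n) = U(9,21).
Bases of U(9,21) are all (9)-element subsets.
|B(M*)| = C(21,9) = 21! / (9! * 12!) = 293930.

293930


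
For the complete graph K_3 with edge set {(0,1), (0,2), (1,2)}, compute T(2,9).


T(K_3; x,y) = x^2 + x + y.
T(2,9) = 4 + 2 + 9 = 15.

15


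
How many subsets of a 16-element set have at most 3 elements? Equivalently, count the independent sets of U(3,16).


Independent sets of U(3,16) are all subsets of size <= 3.
Count = (16 choose 0) + (16 choose 1) + (16 choose 2) + (16 choose 3)
     = 1 + 16 + 120 + 560
     = 697.

697


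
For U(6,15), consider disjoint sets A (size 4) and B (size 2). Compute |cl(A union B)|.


|A union B| = 4 + 2 = 6 (disjoint).
In U(6,15), cl(S) = S if |S| < 6, else cl(S) = E.
Since 6 >= 6, cl(A union B) = E.
|cl(A union B)| = 15.

15


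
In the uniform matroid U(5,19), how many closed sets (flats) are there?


Flats of U(5,19): every subset of size < 5 is a flat, plus E itself.
Count = (19 choose 0) + (19 choose 1) + (19 choose 2) + (19 choose 3) + (19 choose 4) + 1
     = 1 + 19 + 171 + 969 + 3876 + 1
     = 5037.

5037


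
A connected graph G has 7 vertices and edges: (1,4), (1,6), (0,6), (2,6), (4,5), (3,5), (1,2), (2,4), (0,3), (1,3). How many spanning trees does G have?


By Kirchhoff's matrix tree theorem, the number of spanning trees equals
the determinant of any cofactor of the Laplacian matrix L.
G has 7 vertices and 10 edges.
Computing the (6 x 6) cofactor determinant gives 95.

95


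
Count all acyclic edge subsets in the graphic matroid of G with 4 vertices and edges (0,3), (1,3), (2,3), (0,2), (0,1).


An independent set in a graphic matroid is an acyclic edge subset.
G has 4 vertices and 5 edges.
Enumerate all 2^5 = 32 subsets, checking for acyclicity.
Total independent sets = 24.

24


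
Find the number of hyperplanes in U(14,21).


Hyperplanes of U(14,21) are flats of rank 13.
In a uniform matroid, these are exactly the (13)-element subsets.
Count = C(21,13) = 203490.

203490


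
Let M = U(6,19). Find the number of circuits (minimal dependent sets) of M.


In U(6,19), circuits are the (7)-element subsets.
Any set of 7 elements is dependent, and removing any one element gives
an independent set of size 6, so it is a minimal dependent set.
Number of circuits = C(19,7) = 50388.

50388


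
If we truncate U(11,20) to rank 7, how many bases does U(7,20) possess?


Truncating U(11,20) to rank 7 gives U(7,20).
Bases of U(7,20) are all 7-element subsets of 20 elements.
Number of bases = C(20,7) = 77520.

77520


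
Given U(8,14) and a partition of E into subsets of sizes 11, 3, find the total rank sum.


r(Ai) = min(|Ai|, 8) for each part.
Sum = min(11,8) + min(3,8)
    = 8 + 3
    = 11.

11


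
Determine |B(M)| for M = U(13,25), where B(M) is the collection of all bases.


Bases of U(13,25) are all 13-element subsets of the 25-element ground set.
Number of bases = C(25,13).
C(25,13) = 25! / (13! * 12!) = 5200300.

5200300


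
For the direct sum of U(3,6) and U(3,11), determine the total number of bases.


Bases of a direct sum M1 + M2: |B| = |B(M1)| * |B(M2)|.
|B(U(3,6))| = C(6,3) = 20.
|B(U(3,11))| = C(11,3) = 165.
Total bases = 20 * 165 = 3300.

3300


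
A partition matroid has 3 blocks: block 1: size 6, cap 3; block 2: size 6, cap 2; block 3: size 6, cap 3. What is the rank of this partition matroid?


Rank of a partition matroid = sum of min(|Si|, ci) for each block.
= min(6,3) + min(6,2) + min(6,3)
= 3 + 2 + 3
= 8.

8


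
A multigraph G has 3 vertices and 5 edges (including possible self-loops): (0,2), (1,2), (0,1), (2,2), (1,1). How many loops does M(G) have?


In a graphic matroid, a loop is a self-loop edge (u,u) with rank 0.
Examining all 5 edges for self-loops...
Self-loops found: (2,2), (1,1)
Number of loops = 2.

2


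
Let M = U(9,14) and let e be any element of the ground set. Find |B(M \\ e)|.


Deleting e from U(9,14) gives U(9,13) since n > r.
Bases of U(9,13) = (13 choose 9) = 715.

715


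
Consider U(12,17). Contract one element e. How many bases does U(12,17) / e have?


Contracting e from U(12,17) gives U(11,16).
Bases of U(11,16) = C(16,11) = 4368.

4368


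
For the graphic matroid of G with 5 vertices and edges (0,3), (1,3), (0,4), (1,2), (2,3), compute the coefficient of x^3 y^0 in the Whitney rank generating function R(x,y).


R(x,y) = sum over A in 2^E of x^(r(E)-r(A)) * y^(|A|-r(A)).
G has 5 vertices, 5 edges. r(E) = 4.
Enumerate all 2^5 = 32 subsets.
Count subsets with r(E)-r(A)=3 and |A|-r(A)=0: 5.

5


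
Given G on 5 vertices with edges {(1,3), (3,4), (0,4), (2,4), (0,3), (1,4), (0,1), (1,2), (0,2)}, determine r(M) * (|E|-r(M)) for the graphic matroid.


r(M) = |V| - c = 5 - 1 = 4.
nullity = |E| - r(M) = 9 - 4 = 5.
Product = 4 * 5 = 20.

20


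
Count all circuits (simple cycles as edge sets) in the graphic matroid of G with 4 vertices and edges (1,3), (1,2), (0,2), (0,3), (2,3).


A circuit in a graphic matroid = edge set of a simple cycle.
G has 4 vertices and 5 edges.
Enumerating all minimal edge subsets forming cycles...
Total circuits found: 3.

3


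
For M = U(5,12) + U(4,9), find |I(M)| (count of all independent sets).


For a direct sum, |I(M1+M2)| = |I(M1)| * |I(M2)|.
|I(U(5,12))| = sum C(12,k) for k=0..5 = 1586.
|I(U(4,9))| = sum C(9,k) for k=0..4 = 256.
Total = 1586 * 256 = 406016.

406016


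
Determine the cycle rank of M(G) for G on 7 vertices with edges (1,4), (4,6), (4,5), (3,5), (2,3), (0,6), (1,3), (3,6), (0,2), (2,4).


Cycle rank (nullity) = |E| - r(M) = |E| - (|V| - c).
|E| = 10, |V| = 7, c = 1.
Nullity = 10 - (7 - 1) = 10 - 6 = 4.

4


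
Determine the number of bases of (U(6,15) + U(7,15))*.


(M1+M2)* = M1* + M2*.
M1* = U(9,15), bases: C(15,9) = 5005.
M2* = U(8,15), bases: C(15,8) = 6435.
|B(M*)| = 5005 * 6435 = 32207175.

32207175


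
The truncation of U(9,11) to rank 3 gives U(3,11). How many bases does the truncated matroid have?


Truncating U(9,11) to rank 3 gives U(3,11).
Bases of U(3,11) are all 3-element subsets of 11 elements.
Number of bases = C(11,3) = (11 * 10 * 9) / (1 * 2 * 3) = 165.

165


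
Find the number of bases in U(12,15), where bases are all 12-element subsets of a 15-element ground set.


Bases of U(12,15) are all 12-element subsets of the 15-element ground set.
Number of bases = C(15,12).
(15 choose 12) = 455.

455


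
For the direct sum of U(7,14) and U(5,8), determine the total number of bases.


Bases of a direct sum M1 + M2: |B| = |B(M1)| * |B(M2)|.
|B(U(7,14))| = C(14,7) = 3432.
|B(U(5,8))| = C(8,5) = 56.
Total bases = 3432 * 56 = 192192.

192192


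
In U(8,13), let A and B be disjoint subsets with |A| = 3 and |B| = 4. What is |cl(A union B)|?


|A union B| = 3 + 4 = 7 (disjoint).
In U(8,13), cl(S) = S if |S| < 8, else cl(S) = E.
Since 7 < 8, cl(A union B) = A union B.
|cl(A union B)| = 7.

7


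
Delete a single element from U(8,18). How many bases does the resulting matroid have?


Deleting e from U(8,18) gives U(8,17) since n > r.
Bases of U(8,17) = C(17,8) = 24310.

24310


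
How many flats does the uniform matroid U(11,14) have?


Flats of U(11,14): every subset of size < 11 is a flat, plus E itself.
Count = C(14,0) + C(14,1) + C(14,2) + C(14,3) + C(14,4) + C(14,5) + C(14,6) + C(14,7) + C(14,8) + C(14,9) + C(14,10) + 1
     = 1 + 14 + 91 + 364 + 1001 + 2002 + 3003 + 3432 + 3003 + 2002 + 1001 + 1
     = 15915.

15915


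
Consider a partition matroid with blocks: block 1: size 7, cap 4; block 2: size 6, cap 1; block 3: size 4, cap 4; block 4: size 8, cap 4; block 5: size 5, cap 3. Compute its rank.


Rank of a partition matroid = sum of min(|Si|, ci) for each block.
= min(7,4) + min(6,1) + min(4,4) + min(8,4) + min(5,3)
= 4 + 1 + 4 + 4 + 3
= 16.

16


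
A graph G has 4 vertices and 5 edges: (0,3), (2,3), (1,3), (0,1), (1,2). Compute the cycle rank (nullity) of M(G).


Cycle rank (nullity) = |E| - r(M) = |E| - (|V| - c).
|E| = 5, |V| = 4, c = 1.
Nullity = 5 - (4 - 1) = 5 - 3 = 2.

2


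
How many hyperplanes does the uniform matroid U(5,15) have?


Hyperplanes of U(5,15) are flats of rank 4.
In a uniform matroid, these are exactly the (4)-element subsets.
Count = (15 choose 4) = 1365.

1365


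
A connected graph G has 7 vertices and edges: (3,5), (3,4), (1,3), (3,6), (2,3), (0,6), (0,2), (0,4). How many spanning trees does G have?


By Kirchhoff's matrix tree theorem, the number of spanning trees equals
the determinant of any cofactor of the Laplacian matrix L.
G has 7 vertices and 8 edges.
Computing the (6 x 6) cofactor determinant gives 12.

12


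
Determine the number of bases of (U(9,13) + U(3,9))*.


(M1+M2)* = M1* + M2*.
M1* = U(4,13), bases: C(13,4) = 715.
M2* = U(6,9), bases: C(9,6) = 84.
|B(M*)| = 715 * 84 = 60060.

60060


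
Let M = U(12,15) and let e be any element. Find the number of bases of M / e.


Contracting e from U(12,15) gives U(11,14).
Bases of U(11,14) = C(14,11) = 14! / (11! * 3!) = 364.

364


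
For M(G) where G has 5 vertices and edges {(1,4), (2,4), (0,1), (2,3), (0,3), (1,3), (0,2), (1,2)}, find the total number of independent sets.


An independent set in a graphic matroid is an acyclic edge subset.
G has 5 vertices and 8 edges.
Enumerate all 2^8 = 256 subsets, checking for acyclicity.
Total independent sets = 128.

128


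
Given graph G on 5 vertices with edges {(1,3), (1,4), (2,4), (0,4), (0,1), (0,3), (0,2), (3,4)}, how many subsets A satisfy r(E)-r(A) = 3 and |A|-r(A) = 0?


R(x,y) = sum over A in 2^E of x^(r(E)-r(A)) * y^(|A|-r(A)).
G has 5 vertices, 8 edges. r(E) = 4.
Enumerate all 2^8 = 256 subsets.
Count subsets with r(E)-r(A)=3 and |A|-r(A)=0: 8.

8


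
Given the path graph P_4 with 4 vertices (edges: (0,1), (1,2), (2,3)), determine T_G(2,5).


A path on 4 vertices is a tree with 3 edges.
T(x,y) = x^(3) for any tree.
T(2,5) = 2^3 = 8.

8


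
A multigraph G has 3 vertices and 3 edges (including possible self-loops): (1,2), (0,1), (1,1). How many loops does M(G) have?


In a graphic matroid, a loop is a self-loop edge (u,u) with rank 0.
Examining all 3 edges for self-loops...
Self-loops found: (1,1)
Number of loops = 1.

1


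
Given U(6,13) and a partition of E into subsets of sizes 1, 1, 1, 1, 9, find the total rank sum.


r(Ai) = min(|Ai|, 6) for each part.
Sum = min(1,6) + min(1,6) + min(1,6) + min(1,6) + min(9,6)
    = 1 + 1 + 1 + 1 + 6
    = 10.

10


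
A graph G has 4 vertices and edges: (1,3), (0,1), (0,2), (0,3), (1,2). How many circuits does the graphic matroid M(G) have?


A circuit in a graphic matroid = edge set of a simple cycle.
G has 4 vertices and 5 edges.
Enumerating all minimal edge subsets forming cycles...
Total circuits found: 3.

3


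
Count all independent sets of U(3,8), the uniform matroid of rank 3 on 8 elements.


Independent sets of U(3,8) are all subsets of size <= 3.
Count = C(8,0) + C(8,1) + C(8,2) + C(8,3)
     = 1 + 8 + 28 + 56
     = 93.

93


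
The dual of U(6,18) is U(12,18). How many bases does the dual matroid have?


The dual of U(r,n) is U(n-r, n) = U(12,18).
Bases of U(12,18) are all (12)-element subsets.
|B(M*)| = (18 choose 12) = 18564.

18564


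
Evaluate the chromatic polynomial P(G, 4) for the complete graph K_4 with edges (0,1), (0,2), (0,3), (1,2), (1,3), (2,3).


P(K_4, k) = k(k-1)(k-2)...(k-3).
P(4) = (4) * (3) * (2) * (1) = 24.

24


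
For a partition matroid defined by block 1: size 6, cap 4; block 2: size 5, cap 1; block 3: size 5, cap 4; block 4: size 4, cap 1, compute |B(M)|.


A basis picks exactly ci elements from block i.
Number of bases = product of C(|Si|, ci).
= C(6,4) * C(5,1) * C(5,4) * C(4,1)
= 15 * 5 * 5 * 4
= 1500.

1500


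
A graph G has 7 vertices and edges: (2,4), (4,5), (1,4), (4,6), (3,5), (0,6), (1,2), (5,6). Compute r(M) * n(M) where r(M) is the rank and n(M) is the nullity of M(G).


r(M) = |V| - c = 7 - 1 = 6.
nullity = |E| - r(M) = 8 - 6 = 2.
Product = 6 * 2 = 12.

12


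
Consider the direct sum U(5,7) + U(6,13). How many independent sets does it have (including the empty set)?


For a direct sum, |I(M1+M2)| = |I(M1)| * |I(M2)|.
|I(U(5,7))| = sum C(7,k) for k=0..5 = 120.
|I(U(6,13))| = sum C(13,k) for k=0..6 = 4096.
Total = 120 * 4096 = 491520.

491520


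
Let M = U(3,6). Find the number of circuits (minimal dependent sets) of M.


In U(3,6), circuits are the (4)-element subsets.
Any set of 4 elements is dependent, and removing any one element gives
an independent set of size 3, so it is a minimal dependent set.
Number of circuits = C(6,4) = (6 * 5 * 4 * 3) / (1 * 2 * 3 * 4) = 15.

15


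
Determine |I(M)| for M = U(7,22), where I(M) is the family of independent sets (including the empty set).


Independent sets of U(7,22) are all subsets of size <= 7.
Count = C(22,0) + C(22,1) + C(22,2) + C(22,3) + C(22,4) + C(22,5) + C(22,6) + C(22,7)
     = 1 + 22 + 231 + 1540 + 7315 + 26334 + 74613 + 170544
     = 280600.

280600


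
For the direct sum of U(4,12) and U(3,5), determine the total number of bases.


Bases of a direct sum M1 + M2: |B| = |B(M1)| * |B(M2)|.
|B(U(4,12))| = C(12,4) = 495.
|B(U(3,5))| = C(5,3) = 10.
Total bases = 495 * 10 = 4950.

4950


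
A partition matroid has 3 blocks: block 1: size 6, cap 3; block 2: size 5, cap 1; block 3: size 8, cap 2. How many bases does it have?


A basis picks exactly ci elements from block i.
Number of bases = product of C(|Si|, ci).
= C(6,3) * C(5,1) * C(8,2)
= 20 * 5 * 28
= 2800.

2800


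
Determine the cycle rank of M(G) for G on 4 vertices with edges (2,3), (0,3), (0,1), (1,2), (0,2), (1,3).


Cycle rank (nullity) = |E| - r(M) = |E| - (|V| - c).
|E| = 6, |V| = 4, c = 1.
Nullity = 6 - (4 - 1) = 6 - 3 = 3.

3


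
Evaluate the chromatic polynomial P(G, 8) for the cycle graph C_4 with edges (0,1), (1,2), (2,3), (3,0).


P(C_4, k) = (k-1)^4 + (-1)^4*(k-1).
P(8) = (7)^4 + 7
= 2401 + 7 = 2408.

2408


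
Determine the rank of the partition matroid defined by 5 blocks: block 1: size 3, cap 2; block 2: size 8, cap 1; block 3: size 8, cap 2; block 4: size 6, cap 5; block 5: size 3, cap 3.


Rank of a partition matroid = sum of min(|Si|, ci) for each block.
= min(3,2) + min(8,1) + min(8,2) + min(6,5) + min(3,3)
= 2 + 1 + 2 + 5 + 3
= 13.

13


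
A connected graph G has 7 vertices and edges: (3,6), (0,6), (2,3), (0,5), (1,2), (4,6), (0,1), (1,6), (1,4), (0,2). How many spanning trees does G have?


By Kirchhoff's matrix tree theorem, the number of spanning trees equals
the determinant of any cofactor of the Laplacian matrix L.
G has 7 vertices and 10 edges.
Computing the (6 x 6) cofactor determinant gives 61.

61


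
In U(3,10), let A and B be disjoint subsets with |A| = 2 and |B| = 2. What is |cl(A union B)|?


|A union B| = 2 + 2 = 4 (disjoint).
In U(3,10), cl(S) = S if |S| < 3, else cl(S) = E.
Since 4 >= 3, cl(A union B) = E.
|cl(A union B)| = 10.

10


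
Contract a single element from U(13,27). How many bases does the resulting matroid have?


Contracting e from U(13,27) gives U(12,26).
Bases of U(12,26) = C(26,12) = 26! / (12! * 14!) = 9657700.

9657700


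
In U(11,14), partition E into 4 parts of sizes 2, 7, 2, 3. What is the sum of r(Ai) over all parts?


r(Ai) = min(|Ai|, 11) for each part.
Sum = min(2,11) + min(7,11) + min(2,11) + min(3,11)
    = 2 + 7 + 2 + 3
    = 14.

14


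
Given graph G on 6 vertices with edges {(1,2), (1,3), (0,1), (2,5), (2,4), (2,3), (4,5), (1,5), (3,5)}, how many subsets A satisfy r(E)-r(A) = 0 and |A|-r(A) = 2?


R(x,y) = sum over A in 2^E of x^(r(E)-r(A)) * y^(|A|-r(A)).
G has 6 vertices, 9 edges. r(E) = 5.
Enumerate all 2^9 = 512 subsets.
Count subsets with r(E)-r(A)=0 and |A|-r(A)=2: 27.

27


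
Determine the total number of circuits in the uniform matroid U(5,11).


In U(5,11), circuits are the (6)-element subsets.
Any set of 6 elements is dependent, and removing any one element gives
an independent set of size 5, so it is a minimal dependent set.
Number of circuits = C(11,6) = 11! / (6! * 5!) = 462.

462


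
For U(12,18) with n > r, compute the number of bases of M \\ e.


Deleting e from U(12,18) gives U(12,17) since n > r.
Bases of U(12,17) = C(17,12) = 17! / (12! * 5!) = 6188.

6188


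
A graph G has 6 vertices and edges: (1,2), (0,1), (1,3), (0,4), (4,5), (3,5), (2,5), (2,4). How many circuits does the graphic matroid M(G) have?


A circuit in a graphic matroid = edge set of a simple cycle.
G has 6 vertices and 8 edges.
Enumerating all minimal edge subsets forming cycles...
Total circuits found: 7.

7


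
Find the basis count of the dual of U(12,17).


The dual of U(r,n) is U(n-r, n) = U(5,17).
Bases of U(5,17) are all (5)-element subsets.
|B(M*)| = (17 choose 5) = 6188.

6188


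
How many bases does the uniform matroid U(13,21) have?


Bases of U(13,21) are all 13-element subsets of the 21-element ground set.
Number of bases = C(21,13).
C(21,13) = 21! / (13! * 8!) = 203490.

203490


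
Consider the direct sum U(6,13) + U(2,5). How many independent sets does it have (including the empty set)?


For a direct sum, |I(M1+M2)| = |I(M1)| * |I(M2)|.
|I(U(6,13))| = sum C(13,k) for k=0..6 = 4096.
|I(U(2,5))| = sum C(5,k) for k=0..2 = 16.
Total = 4096 * 16 = 65536.

65536


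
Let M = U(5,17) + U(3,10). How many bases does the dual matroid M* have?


(M1+M2)* = M1* + M2*.
M1* = U(12,17), bases: C(17,12) = 6188.
M2* = U(7,10), bases: C(10,7) = 120.
|B(M*)| = 6188 * 120 = 742560.

742560


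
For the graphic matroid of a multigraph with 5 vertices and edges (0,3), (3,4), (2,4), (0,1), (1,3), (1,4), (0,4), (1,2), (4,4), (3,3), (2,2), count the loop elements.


In a graphic matroid, a loop is a self-loop edge (u,u) with rank 0.
Examining all 11 edges for self-loops...
Self-loops found: (4,4), (3,3), (2,2)
Number of loops = 3.

3


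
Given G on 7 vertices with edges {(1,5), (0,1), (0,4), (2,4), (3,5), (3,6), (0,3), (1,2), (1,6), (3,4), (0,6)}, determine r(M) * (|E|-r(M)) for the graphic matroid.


r(M) = |V| - c = 7 - 1 = 6.
nullity = |E| - r(M) = 11 - 6 = 5.
Product = 6 * 5 = 30.

30


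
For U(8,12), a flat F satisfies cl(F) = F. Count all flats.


Flats of U(8,12): every subset of size < 8 is a flat, plus E itself.
Count = C(12,0) + C(12,1) + C(12,2) + C(12,3) + C(12,4) + C(12,5) + C(12,6) + C(12,7) + 1
     = 1 + 12 + 66 + 220 + 495 + 792 + 924 + 792 + 1
     = 3303.

3303


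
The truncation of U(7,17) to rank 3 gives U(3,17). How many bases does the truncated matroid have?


Truncating U(7,17) to rank 3 gives U(3,17).
Bases of U(3,17) are all 3-element subsets of 17 elements.
Number of bases = (17 choose 3) = 680.

680
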